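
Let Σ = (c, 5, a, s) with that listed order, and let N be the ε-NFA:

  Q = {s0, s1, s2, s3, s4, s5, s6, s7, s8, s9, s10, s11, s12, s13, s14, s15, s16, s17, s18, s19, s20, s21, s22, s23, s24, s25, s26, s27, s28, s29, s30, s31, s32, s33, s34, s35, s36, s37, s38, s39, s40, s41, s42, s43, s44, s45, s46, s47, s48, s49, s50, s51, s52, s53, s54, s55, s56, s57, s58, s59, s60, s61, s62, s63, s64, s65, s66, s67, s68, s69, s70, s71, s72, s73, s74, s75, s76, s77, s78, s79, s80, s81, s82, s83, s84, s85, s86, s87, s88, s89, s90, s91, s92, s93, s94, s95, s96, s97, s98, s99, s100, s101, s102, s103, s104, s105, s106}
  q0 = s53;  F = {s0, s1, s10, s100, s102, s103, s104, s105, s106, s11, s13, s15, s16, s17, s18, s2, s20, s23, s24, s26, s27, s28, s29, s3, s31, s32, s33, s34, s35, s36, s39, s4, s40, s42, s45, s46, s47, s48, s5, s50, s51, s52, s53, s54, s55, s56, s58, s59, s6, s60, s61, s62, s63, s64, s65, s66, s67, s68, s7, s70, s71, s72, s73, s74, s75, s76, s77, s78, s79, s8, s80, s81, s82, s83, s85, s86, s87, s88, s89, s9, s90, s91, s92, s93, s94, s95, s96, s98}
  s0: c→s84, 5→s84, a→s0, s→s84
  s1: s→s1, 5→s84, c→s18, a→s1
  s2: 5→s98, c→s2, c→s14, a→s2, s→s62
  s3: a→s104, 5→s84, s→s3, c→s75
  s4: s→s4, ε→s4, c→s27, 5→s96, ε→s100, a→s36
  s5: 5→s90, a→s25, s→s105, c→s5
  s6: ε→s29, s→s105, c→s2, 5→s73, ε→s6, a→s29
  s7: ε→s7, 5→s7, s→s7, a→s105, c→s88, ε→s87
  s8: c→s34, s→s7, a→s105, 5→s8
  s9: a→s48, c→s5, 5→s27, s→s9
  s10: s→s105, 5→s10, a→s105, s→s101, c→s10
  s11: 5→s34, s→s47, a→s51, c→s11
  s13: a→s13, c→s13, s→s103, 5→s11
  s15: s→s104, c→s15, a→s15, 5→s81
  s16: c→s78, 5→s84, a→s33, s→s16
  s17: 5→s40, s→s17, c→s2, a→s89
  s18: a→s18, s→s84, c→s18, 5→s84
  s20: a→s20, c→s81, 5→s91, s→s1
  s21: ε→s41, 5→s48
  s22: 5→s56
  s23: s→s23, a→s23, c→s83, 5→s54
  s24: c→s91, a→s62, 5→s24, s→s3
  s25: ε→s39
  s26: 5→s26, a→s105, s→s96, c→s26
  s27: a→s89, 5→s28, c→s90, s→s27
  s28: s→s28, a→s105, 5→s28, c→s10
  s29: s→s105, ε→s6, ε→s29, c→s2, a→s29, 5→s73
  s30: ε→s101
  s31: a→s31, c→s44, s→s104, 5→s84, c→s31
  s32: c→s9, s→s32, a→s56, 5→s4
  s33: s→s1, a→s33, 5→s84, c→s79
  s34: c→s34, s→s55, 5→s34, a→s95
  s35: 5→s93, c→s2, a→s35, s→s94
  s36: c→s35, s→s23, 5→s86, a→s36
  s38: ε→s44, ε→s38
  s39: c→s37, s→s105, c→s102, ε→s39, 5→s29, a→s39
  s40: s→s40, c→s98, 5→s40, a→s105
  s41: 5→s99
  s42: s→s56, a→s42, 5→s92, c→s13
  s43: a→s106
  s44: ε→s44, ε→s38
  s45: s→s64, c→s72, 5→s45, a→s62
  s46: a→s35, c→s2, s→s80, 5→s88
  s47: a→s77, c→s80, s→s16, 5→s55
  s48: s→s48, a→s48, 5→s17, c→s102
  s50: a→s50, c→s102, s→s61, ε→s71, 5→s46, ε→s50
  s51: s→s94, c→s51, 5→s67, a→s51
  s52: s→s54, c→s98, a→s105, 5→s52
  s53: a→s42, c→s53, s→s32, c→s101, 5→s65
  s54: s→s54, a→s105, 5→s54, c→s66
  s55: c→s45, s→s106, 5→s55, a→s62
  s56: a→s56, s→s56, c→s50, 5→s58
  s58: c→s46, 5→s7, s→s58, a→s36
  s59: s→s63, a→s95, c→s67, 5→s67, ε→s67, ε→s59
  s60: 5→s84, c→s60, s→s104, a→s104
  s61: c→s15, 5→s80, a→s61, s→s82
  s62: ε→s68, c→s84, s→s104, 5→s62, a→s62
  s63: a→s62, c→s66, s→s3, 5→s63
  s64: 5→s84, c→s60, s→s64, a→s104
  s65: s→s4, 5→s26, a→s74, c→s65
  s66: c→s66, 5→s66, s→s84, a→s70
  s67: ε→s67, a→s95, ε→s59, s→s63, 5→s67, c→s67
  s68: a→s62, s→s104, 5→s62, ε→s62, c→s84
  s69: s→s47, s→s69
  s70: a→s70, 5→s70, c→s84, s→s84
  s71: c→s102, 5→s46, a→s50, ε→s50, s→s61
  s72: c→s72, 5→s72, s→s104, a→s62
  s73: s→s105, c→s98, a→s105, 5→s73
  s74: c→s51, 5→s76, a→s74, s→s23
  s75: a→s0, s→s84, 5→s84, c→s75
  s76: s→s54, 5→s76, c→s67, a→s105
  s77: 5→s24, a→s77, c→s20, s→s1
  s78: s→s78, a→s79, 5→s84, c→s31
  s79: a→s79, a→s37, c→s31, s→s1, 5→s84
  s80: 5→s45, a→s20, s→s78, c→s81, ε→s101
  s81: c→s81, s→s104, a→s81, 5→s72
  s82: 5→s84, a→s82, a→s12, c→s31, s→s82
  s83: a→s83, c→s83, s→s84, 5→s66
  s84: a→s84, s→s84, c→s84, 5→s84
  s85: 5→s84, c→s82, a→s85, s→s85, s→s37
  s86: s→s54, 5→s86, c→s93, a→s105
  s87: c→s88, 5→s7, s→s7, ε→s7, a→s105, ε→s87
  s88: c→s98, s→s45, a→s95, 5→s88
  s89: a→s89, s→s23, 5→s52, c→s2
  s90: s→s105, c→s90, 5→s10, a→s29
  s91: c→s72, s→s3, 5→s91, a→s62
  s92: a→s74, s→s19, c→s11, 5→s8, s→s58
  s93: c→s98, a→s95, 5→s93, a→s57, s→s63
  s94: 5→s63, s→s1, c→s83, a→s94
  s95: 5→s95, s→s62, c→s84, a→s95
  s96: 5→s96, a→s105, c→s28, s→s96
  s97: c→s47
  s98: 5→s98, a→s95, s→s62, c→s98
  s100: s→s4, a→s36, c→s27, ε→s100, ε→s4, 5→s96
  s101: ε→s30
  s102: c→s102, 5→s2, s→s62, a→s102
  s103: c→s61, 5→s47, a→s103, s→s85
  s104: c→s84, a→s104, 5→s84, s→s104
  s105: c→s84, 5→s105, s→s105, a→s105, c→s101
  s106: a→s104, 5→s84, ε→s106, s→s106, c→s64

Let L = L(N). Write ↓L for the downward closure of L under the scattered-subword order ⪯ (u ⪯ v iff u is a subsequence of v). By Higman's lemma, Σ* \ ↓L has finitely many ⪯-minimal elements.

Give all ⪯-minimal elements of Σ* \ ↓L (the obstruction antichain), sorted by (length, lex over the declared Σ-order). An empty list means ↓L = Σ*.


|Q|=107, |F|=88, |δ|=406 (32 ε).
min D↑ (83 st, q0=0, F={25}): 0:c→0,5→1,a→2,s→3 1:c→1,5→4,a→5,s→6 2:c→7,5→8,a→2,s→9 3:c→10,5→6,a→9,s→3 4:c→4,5→4,a→11,s→12 5:c→13,5→14,a→5,s→15 6:c→16,5→12,a→17,s→6 7:c→7,5→18,a→7,s→19 8:c→18,5→20,a→5,s→21 9:c→22,5→21,a→9,s→9 10:c→23,5→16,a→24,s→10 11:c→25,5→11,a→11,s→11 12:c→26,5→12,a→11,s→12 13:c→13,5→27,a→13,s→28 14:c→27,5→14,a→11,s→29 15:c→30,5→29,a→15,s→15 16:c→31,5→26,a→32,s→16 17:c→33,5→34,a→17,s→15 18:c→18,5→35,a→13,s→36 19:c→37,5→36,a→19,s→38 20:c→35,5→20,a→11,s→39 21:c→40,5→39,a→17,s→21 22:c→41,5→40,a→22,s→37 23:c→23,5→31,a→42,s→11 24:c→41,5→43,a→24,s→24 25:c→25,5→25,a→25,s→25 26:c→44,5→26,a→11,s→26 27:c→27,5→27,a→45,s→46 28:c→30,5→46,a→28,s→47 29:c→48,5→29,a→11,s→29 30:c→30,5→48,a→30,s→25 31:c→31,5→44,a→49,s→11 32:c→50,5→51,a→32,s→15 33:c→50,5→52,a→33,s→28 34:c→52,5→34,a→11,s→29 35:c→35,5→35,a→45,s→53 36:c→54,5→53,a→55,s→56 37:c→57,5→54,a→37,s→58 38:c→58,5→25,a→38,s→38 39:c→59,5→39,a→11,s→39 40:c→50,5→59,a→33,s→54 41:c→41,5→50,a→41,s→60 42:c→41,5→49,a→42,s→11 43:c→50,5→61,a→32,s→43 44:c→44,5→44,a→11,s→11 45:c→25,5→45,a→45,s→60 46:c→48,5→46,a→60,s→62 47:c→63,5→25,a→47,s→47 48:c→48,5→48,a→64,s→25 49:c→50,5→65,a→49,s→11 50:c→50,5→66,a→50,s→60 51:c→66,5→51,a→11,s→29 52:c→66,5→52,a→45,s→46 53:c→67,5→53,a→60,s→68 54:c→69,5→67,a→70,s→71 55:c→70,5→72,a→55,s→47 56:c→71,5→25,a→73,s→56 57:c→57,5→69,a→57,s→74 58:c→75,5→25,a→58,s→58 59:c→66,5→59,a→45,s→67 60:c→25,5→60,a→60,s→74 61:c→66,5→61,a→11,s→61 62:c→76,5→25,a→74,s→62 63:c→63,5→25,a→63,s→25 64:c→25,5→64,a→64,s→25 65:c→66,5→65,a→11,s→11 66:c→66,5→66,a→45,s→60 67:c→77,5→67,a→60,s→78 68:c→78,5→25,a→74,s→68 69:c→69,5→77,a→69,s→74 70:c→69,5→79,a→70,s→47 71:c→75,5→25,a→80,s→71 72:c→79,5→72,a→60,s→62 73:c→80,5→25,a→73,s→47 74:c→25,5→25,a→74,s→74 75:c→75,5→25,a→75,s→74 76:c→76,5→25,a→81,s→25 77:c→77,5→77,a→60,s→74 78:c→82,5→25,a→74,s→78 79:c→77,5→79,a→60,s→62 80:c→75,5→25,a→80,s→47 81:c→25,5→25,a→81,s→25 82:c→82,5→25,a→74,s→74 (ε-aug+det+¬).
'55ac': run [99, 80, 42, 11, 3] end={s101,s30,s84} rej; 4/4 deletions ∈↓L.
'5ascs': |S_i|=[99, 80, 50, 19, 9, 1] end={s84} — reject; 5/5 single-dels accept.
'acss5': |S_i|=[99, 86, 61, 43, 21, 1] end={s84} ∉↓L; 5/5 del acc.
'sccsc': |S_i|=[99, 85, 65, 34, 7, 3] end={s101,s30,s84} ∉↓L; 5/5 single-dels accept.
4 words, ⪯-incomp.

Antichain: [55ac, 5ascs, acss5, sccsc].


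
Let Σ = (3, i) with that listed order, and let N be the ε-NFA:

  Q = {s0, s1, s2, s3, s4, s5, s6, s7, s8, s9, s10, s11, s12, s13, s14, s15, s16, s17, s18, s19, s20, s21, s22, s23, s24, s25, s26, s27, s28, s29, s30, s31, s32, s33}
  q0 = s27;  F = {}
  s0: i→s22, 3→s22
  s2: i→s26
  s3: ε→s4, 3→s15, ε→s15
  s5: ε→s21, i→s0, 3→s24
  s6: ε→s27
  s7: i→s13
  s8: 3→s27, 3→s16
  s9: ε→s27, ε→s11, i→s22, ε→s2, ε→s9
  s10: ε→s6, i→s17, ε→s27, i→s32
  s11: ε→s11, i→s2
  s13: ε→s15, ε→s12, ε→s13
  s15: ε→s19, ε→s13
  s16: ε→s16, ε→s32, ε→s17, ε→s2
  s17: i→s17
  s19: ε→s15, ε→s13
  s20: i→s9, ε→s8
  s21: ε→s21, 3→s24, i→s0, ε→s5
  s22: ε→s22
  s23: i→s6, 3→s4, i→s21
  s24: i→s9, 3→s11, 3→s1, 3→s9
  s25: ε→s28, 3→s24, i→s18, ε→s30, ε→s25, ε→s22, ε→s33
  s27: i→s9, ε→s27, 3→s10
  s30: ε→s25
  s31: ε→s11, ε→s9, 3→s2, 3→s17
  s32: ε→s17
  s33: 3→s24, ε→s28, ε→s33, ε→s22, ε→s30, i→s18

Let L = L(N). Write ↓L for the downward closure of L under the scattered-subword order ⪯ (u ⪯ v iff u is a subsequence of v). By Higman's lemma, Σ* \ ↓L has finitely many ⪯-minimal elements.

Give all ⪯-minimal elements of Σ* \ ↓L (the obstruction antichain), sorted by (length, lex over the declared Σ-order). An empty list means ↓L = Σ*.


min(Σ*\↓L) = [ε].

|Q|=34, |F|=0, |δ|=72 (40 ε).
min D↑ (1 st, q0=0, F={0}): 0:3→0,i→0 [Hopcroft].
ε ∈ L(D↑) ⇒ ↓L = ∅.


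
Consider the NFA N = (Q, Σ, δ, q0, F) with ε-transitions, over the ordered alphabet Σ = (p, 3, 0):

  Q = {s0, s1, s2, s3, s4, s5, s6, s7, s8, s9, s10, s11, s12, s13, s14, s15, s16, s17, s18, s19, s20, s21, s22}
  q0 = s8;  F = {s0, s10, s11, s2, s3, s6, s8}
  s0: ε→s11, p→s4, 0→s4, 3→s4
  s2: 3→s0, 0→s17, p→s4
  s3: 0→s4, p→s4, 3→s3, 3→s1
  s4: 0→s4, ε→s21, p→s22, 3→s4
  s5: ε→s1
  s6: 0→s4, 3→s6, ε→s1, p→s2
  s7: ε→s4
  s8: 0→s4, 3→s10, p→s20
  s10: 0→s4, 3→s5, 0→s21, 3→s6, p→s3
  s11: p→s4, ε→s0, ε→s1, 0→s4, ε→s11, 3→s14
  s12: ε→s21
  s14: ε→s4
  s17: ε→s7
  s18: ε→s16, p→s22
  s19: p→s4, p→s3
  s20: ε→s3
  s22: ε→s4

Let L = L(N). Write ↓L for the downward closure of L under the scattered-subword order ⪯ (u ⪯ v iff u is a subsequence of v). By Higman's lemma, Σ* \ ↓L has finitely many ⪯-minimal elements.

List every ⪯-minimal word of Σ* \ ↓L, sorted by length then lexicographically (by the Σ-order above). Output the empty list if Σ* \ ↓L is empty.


A = [0, pp, 33p33].

|Q|=23, |F|=7, |δ|=44 (14 ε).
min D↑ (7 st, q0=0, F={3}): 0:p→1,3→2,0→3 1:p→3,3→1,0→3 2:p→1,3→4,0→3 3:p→3,3→3,0→3 4:p→5,3→4,0→3 5:p→3,3→6,0→3 6:p→3,3→3,0→3 [Hopcroft].
'0': |S_i|=[16, 5] end={s17,s21,s22,s4,s7} ∉↓L; 1/1 deletions ∈↓L.
'pp': run [16, 12, 3] end={s21,s22,s4} rej; 2/2 single-dels accept.
'33p33': run [16, 14, 13, 10, 7, 4] end={s14,s21,s22,s4} ∉↓L; 5/5 single-dels accept.
3 minimals (antichain).


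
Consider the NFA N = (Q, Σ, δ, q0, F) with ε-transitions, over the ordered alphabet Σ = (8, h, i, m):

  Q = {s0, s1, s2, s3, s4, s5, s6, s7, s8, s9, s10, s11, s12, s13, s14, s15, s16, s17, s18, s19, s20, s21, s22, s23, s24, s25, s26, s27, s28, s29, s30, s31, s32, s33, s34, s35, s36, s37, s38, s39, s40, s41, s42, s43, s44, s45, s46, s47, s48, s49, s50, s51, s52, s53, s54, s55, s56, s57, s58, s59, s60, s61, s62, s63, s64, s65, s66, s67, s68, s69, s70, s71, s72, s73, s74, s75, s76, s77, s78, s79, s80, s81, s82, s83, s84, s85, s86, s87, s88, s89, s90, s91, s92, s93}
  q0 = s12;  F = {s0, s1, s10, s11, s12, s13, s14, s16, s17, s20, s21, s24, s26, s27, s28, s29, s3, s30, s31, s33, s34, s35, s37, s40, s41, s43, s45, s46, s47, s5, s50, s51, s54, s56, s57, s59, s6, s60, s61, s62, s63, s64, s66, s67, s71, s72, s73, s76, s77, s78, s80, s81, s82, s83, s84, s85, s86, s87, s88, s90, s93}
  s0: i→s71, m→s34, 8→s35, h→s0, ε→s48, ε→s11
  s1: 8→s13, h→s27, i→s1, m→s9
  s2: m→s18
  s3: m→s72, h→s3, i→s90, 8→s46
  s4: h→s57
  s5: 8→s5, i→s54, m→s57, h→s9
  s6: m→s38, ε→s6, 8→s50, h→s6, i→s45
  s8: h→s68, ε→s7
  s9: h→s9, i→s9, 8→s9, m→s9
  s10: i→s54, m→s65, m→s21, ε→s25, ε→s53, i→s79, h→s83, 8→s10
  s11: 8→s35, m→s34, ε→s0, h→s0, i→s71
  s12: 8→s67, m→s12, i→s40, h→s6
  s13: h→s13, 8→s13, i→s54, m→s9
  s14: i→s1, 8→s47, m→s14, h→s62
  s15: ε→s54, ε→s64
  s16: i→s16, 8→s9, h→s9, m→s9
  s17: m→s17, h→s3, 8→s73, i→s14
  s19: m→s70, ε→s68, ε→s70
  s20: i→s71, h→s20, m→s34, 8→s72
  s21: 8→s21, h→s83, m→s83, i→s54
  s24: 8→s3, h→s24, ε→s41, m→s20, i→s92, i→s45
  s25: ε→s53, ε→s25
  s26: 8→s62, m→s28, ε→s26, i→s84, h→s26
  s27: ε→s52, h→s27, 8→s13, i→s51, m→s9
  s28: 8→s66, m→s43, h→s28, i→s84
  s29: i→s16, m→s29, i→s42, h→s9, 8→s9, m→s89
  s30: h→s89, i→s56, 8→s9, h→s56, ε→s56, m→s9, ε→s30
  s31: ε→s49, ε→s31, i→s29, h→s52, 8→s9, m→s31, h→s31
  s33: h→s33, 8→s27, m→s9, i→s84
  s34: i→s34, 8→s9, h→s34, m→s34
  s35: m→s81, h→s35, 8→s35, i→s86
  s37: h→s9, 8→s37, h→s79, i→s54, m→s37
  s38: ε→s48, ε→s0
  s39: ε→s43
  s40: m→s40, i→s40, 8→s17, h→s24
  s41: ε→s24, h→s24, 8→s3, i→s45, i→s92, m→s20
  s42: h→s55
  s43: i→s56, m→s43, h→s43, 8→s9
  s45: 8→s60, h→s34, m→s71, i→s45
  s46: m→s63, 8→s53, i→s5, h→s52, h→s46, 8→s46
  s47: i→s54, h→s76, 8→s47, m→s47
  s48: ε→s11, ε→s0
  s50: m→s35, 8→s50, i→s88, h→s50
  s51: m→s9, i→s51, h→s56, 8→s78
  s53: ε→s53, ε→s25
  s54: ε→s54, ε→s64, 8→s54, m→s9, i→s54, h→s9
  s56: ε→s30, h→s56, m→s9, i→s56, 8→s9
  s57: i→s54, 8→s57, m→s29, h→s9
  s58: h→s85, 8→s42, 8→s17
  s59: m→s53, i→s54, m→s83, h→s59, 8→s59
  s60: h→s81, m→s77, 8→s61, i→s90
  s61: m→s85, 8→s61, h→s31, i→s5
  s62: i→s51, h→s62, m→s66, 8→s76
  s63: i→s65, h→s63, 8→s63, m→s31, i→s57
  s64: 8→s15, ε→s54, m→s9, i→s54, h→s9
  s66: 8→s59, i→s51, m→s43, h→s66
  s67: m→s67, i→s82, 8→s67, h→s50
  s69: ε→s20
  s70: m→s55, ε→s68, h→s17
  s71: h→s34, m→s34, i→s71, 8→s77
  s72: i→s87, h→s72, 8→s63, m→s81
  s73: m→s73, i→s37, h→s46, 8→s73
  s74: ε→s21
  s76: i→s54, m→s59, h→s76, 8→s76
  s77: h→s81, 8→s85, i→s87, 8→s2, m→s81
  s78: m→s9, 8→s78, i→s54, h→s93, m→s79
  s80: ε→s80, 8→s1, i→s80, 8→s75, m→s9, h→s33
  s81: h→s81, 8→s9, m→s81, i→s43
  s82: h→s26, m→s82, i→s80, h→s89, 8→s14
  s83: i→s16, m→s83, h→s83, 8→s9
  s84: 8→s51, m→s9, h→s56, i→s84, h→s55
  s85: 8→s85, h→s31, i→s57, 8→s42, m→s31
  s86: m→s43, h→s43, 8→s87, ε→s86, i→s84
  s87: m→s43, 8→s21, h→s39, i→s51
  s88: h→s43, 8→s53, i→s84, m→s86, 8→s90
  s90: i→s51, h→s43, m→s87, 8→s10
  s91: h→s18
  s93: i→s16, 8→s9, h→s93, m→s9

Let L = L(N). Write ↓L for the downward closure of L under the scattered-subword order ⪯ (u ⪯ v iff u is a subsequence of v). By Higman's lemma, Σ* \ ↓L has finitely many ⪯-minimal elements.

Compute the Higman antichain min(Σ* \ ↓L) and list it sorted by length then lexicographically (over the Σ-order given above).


A = [8iim, hih8, hmm8, i88ih].

|Q|=94, |F|=61, |δ|=316 (37 ε).
min D↑ (58 st, q0=0, F={31}): 0:8→1,h→2,i→3,m→0 1:8→1,h→4,i→5,m→1 2:8→4,h→2,i→6,m→7 3:8→8,h→9,i→3,m→3 4:8→4,h→4,i→10,m→11 5:8→12,h→13,i→14,m→5 6:8→15,h→16,i→6,m→17 7:8→11,h→7,i→17,m→16 8:8→18,h→19,i→12,m→8 9:8→19,h→9,i→6,m→20 10:8→21,h→22,i→23,m→24 11:8→11,h→11,i→24,m→25 12:8→26,h→27,i→28,m→12 13:8→27,h→13,i→23,m→29 14:8→28,h→30,i→14,m→31 15:8→32,h→25,i→21,m→33 16:8→31,h→16,i→16,m→16 17:8→33,h→16,i→17,m→16 18:8→18,h→34,i→35,m→18 19:8→34,h→19,i→21,m→36 20:8→36,h→20,i→17,m→16 21:8→37,h→22,i→38,m→39 22:8→31,h→22,i→40,m→22 23:8→38,h→40,i→23,m→31 24:8→39,h→22,i→23,m→22 25:8→31,h→25,i→22,m→25 26:8→26,h→41,i→42,m→26 27:8→41,h→27,i→38,m→43 28:8→44,h→45,i→28,m→31 29:8→43,h→29,i→23,m→22 30:8→45,h→30,i→23,m→31 31:8→31,h→31,i→31,m→31 32:8→32,h→46,i→47,m→48 33:8→48,h→25,i→39,m→25 34:8→34,h→34,i→47,m→49 35:8→35,h→31,i→42,m→35 36:8→49,h→36,i→39,m→25 37:8→37,h→50,i→42,m→51 38:8→52,h→40,i→38,m→31 39:8→51,h→22,i→38,m→22 40:8→31,h→40,i→40,m→31 41:8→41,h→41,i→42,m→53 42:8→42,h→31,i→42,m→31 43:8→53,h→43,i→38,m→22 44:8→44,h→44,i→42,m→31 45:8→44,h→45,i→38,m→31 46:8→31,h→46,i→54,m→46 47:8→47,h→31,i→42,m→55 48:8→48,h→46,i→55,m→46 49:8→49,h→49,i→55,m→46 50:8→31,h→50,i→56,m→50 51:8→51,h→50,i→42,m→50 52:8→52,h→57,i→42,m→31 53:8→53,h→53,i→42,m→50 54:8→31,h→31,i→56,m→54 55:8→55,h→31,i→42,m→54 56:8→31,h→31,i→56,m→31 57:8→31,h→57,i→56,m→31 (ε-aug+det+¬).
'8iim': |S_i|=[79, 65, 47, 22, 2] end={s79,s9} ∉↓L; 4/4 deletions ∈↓L.
'hih8': |S_i|=[79, 67, 44, 17, 1] end={s9} — reject; 4/4 del acc.
'hmm8': N↓-sim [79, 67, 47, 19, 1] end={s9} — reject; 4/4 single-dels accept.
'i88ih': N↓-sim [79, 70, 54, 35, 14, 3] end={s55,s79,s9} — reject; 5/5 deletions ∈↓L.
4 obstructions.


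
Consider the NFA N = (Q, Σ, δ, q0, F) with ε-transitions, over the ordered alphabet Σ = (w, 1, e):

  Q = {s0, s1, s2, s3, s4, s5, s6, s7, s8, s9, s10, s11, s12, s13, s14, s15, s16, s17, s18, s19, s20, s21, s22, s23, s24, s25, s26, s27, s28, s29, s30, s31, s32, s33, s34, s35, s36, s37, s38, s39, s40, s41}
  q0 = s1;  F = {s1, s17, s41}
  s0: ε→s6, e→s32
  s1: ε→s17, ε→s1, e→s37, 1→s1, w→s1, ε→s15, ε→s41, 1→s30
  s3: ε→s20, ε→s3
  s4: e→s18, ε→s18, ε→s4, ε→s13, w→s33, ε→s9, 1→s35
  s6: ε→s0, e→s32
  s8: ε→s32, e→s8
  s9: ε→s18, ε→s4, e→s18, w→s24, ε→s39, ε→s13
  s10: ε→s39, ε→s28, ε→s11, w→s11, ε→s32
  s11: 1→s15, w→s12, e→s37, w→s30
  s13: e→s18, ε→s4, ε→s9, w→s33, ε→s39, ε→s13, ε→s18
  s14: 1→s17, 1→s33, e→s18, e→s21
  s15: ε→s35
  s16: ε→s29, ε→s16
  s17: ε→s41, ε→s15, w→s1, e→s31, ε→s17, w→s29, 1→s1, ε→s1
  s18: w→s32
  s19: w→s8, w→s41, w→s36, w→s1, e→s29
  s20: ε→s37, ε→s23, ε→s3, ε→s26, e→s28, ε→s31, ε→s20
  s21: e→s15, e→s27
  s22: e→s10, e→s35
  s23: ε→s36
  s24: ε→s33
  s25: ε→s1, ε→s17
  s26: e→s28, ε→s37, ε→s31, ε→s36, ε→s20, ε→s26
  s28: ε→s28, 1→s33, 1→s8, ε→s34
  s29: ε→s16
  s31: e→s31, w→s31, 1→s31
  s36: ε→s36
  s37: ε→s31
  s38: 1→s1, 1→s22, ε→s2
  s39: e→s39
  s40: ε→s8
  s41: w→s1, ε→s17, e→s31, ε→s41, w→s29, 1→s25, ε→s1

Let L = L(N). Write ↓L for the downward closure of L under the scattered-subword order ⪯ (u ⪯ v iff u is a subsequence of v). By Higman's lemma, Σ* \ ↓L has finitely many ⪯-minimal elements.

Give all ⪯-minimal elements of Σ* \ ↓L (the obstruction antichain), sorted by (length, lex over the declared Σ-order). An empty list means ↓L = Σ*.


min(Σ*\↓L) = [e].

|Q|=42, |F|=3, |δ|=109 (58 ε).
min D↑ (2 st, q0=0, F={1}): 0:w→0,1→0,e→1 1:w→1,1→1,e→1 (ε-aug+det+¬).
'e': |S_i|=[11, 2] end={s31,s37} ∉↓L; 1/1 single-dels accept.
1 minimals (antichain).


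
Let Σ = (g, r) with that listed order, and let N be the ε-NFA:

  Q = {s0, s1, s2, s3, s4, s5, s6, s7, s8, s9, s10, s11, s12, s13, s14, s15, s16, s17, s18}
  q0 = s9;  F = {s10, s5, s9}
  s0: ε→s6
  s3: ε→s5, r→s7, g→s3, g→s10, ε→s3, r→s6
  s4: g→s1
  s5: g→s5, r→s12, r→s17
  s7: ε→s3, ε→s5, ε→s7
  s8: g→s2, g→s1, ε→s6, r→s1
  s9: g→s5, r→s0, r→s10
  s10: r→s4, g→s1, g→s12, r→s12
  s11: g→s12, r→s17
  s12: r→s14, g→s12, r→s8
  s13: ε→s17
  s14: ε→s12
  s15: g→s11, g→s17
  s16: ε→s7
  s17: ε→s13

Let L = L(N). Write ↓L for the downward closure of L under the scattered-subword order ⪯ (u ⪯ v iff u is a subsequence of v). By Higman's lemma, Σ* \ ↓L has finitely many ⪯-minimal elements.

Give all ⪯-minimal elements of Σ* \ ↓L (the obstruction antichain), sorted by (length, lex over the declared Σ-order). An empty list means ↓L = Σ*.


A = [gr, rg, rr].

|Q|=19, |F|=3, |δ|=36 (11 ε).
min D↑ (4 st, q0=0, F={3}): 0:g→1,r→2 1:g→1,r→3 2:g→3,r→3 3:g→3,r→3 (ε-aug+det+¬).
'gr': |S_i|=[13, 9, 8] end={s1,s12,s13,s14,s17,s2,s6,s8} ∉↓L; 2/2 single-dels accept.
'rg': N↓-sim [13, 11, 6] end={s1,s12,s14,s2,s6,s8} rej; 2/2 single-dels accept.
'rr': N↓-sim [13, 11, 7] end={s1,s12,s14,s2,s4,s6,s8} — reject; 2/2 del acc.
3 obstructions.


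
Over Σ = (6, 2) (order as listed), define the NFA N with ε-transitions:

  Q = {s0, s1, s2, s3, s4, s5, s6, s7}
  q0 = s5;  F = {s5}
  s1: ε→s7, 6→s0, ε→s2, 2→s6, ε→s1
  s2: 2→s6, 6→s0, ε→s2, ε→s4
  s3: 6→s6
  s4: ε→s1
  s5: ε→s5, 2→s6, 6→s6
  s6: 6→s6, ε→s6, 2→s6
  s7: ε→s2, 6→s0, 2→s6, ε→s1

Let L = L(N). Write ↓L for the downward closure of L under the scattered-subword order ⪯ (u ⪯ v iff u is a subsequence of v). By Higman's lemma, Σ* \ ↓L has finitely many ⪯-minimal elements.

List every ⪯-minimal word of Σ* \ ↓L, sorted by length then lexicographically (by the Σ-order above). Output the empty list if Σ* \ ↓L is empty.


min(Σ*\↓L) = [6, 2].

|Q|=8, |F|=1, |δ|=21 (10 ε).
min D↑ (2 st, q0=0, F={1}): 0:6→1,2→1 1:6→1,2→1 (ε-aug+det+¬).
'6': run [2, 1] end={s6} rej; 1/1 deletions ∈↓L.
'2': run [2, 1] end={s6} ∉↓L; 1/1 single-dels accept.
2 obstructions.


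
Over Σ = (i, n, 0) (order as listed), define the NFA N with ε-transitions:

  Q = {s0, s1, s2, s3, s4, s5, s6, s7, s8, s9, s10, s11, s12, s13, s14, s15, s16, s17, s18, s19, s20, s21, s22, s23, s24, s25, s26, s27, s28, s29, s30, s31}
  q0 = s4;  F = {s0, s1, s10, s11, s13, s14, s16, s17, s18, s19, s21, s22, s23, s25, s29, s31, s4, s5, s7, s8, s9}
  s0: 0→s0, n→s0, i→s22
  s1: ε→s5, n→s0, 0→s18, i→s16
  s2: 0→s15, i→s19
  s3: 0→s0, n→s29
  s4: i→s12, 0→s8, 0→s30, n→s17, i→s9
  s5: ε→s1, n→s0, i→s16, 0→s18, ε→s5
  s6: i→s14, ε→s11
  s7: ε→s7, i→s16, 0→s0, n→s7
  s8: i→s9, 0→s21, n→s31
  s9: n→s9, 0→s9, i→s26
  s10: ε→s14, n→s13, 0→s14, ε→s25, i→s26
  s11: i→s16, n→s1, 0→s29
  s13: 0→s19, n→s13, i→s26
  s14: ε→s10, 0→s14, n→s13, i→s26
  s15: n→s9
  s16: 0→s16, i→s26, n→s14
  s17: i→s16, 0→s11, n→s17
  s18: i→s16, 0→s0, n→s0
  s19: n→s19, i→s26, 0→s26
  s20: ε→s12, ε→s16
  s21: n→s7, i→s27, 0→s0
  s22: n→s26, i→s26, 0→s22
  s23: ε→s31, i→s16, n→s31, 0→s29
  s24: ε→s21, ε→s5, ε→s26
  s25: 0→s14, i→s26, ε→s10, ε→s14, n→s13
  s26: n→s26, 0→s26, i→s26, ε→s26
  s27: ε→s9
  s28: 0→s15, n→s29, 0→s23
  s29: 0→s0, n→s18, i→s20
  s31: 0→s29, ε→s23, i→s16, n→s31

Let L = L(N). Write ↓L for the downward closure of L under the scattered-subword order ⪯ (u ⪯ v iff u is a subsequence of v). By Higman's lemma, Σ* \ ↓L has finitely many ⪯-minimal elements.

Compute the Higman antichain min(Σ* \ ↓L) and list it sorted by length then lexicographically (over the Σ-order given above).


|Q|=32, |F|=21, |δ|=96 (19 ε).
min D↑ (18 st, q0=0, F={4}): 0:i→1,n→2,0→3 1:i→4,n→1,0→1 2:i→5,n→2,0→6 3:i→1,n→7,0→8 4:i→4,n→4,0→4 5:i→4,n→9,0→5 6:i→5,n→10,0→11 7:i→5,n→7,0→11 8:i→1,n→12,0→13 9:i→4,n→14,0→9 10:i→5,n→13,0→15 11:i→5,n→15,0→13 12:i→5,n→12,0→13 13:i→16,n→13,0→13 14:i→4,n→14,0→17 15:i→5,n→13,0→13 16:i→4,n→4,0→16 17:i→4,n→17,0→4.
'ii': N↓-sim [26, 12, 1] end={s26} — reject; 2/2 single-dels accept.
'000in': |S_i|=[26, 24, 17, 10, 2, 1] end={s26} rej; 5/5 del acc.
'ninn00': |S_i|=[26, 21, 10, 6, 3, 2, 1] end={s26} — reject; 6/6 del acc.
'n0nnin': |S_i|=[26, 21, 17, 13, 9, 2, 1] end={s26} — reject; 6/6 single-dels accept.
4 obstructions.

min(Σ*\↓L) = [ii, 000in, ninn00, n0nnin].


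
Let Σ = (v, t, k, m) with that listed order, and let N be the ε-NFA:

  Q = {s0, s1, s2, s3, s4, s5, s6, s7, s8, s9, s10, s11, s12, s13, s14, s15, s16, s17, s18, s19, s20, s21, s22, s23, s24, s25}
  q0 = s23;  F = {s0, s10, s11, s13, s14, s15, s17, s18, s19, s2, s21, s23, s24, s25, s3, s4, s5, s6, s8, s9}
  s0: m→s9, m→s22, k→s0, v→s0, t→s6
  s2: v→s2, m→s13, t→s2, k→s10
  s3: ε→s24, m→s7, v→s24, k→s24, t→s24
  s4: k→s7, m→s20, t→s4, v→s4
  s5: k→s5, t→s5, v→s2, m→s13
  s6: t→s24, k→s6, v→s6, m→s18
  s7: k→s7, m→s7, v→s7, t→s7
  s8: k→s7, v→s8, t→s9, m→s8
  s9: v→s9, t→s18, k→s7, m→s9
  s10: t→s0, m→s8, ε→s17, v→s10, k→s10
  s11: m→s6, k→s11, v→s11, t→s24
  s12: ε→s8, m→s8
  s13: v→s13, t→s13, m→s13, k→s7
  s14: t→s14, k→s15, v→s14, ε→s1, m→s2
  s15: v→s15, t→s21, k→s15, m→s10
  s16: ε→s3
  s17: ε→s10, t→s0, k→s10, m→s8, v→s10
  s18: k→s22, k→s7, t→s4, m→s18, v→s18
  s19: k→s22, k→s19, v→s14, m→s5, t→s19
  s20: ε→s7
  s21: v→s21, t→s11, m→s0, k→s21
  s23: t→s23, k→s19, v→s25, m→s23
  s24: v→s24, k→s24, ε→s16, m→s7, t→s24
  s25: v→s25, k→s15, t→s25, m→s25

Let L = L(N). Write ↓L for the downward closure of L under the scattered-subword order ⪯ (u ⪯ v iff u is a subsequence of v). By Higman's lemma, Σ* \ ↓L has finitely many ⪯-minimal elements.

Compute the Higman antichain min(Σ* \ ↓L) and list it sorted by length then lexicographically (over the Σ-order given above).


Antichain: [kmmk, vktttm].

|Q|=26, |F|=20, |δ|=96 (8 ε).
min D↑ (19 st, q0=0, F={13}): 0:v→1,t→0,k→2,m→0 1:v→1,t→1,k→3,m→1 2:v→4,t→2,k→2,m→5 3:v→3,t→6,k→3,m→7 4:v→4,t→4,k→3,m→8 5:v→8,t→5,k→5,m→9 6:v→6,t→10,k→6,m→11 7:v→7,t→11,k→7,m→12 8:v→8,t→8,k→7,m→9 9:v→9,t→9,k→13,m→9 10:v→10,t→14,k→10,m→15 11:v→11,t→15,k→11,m→16 12:v→12,t→16,k→13,m→12 13:v→13,t→13,k→13,m→13 14:v→14,t→14,k→14,m→13 15:v→15,t→14,k→15,m→17 16:v→16,t→17,k→13,m→16 17:v→17,t→18,k→13,m→17 18:v→18,t→18,k→13,m→13 [Hopcroft].
'kmmk': run [25, 23, 17, 8, 2] end={s22,s7} rej; 4/4 del acc.
'vktttm': N↓-sim [25, 22, 17, 13, 10, 6, 2] end={s20,s7} — reject; 6/6 single-dels accept.
2 obstructions.


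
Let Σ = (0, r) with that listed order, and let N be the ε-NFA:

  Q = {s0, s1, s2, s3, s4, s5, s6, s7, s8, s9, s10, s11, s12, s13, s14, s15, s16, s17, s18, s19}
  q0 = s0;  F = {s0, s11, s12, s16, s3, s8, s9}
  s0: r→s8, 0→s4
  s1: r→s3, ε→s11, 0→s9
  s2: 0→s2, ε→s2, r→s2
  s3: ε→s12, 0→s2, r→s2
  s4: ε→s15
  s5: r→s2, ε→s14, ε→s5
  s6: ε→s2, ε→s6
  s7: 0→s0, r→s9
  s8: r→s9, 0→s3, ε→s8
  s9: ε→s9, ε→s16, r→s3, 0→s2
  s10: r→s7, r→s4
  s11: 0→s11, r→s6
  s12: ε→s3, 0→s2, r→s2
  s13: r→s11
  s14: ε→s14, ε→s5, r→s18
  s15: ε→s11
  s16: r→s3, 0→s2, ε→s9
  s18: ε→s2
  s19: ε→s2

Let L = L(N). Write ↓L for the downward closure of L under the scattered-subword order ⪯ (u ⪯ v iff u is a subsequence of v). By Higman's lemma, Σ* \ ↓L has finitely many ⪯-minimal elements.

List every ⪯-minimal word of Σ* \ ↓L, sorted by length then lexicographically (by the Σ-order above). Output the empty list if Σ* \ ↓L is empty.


min(Σ*\↓L) = [0r, r00, rr0, rrrr].

|Q|=20, |F|=7, |δ|=43 (18 ε).
min D↑ (6 st, q0=0, F={3}): 0:0→1,r→2 1:0→1,r→3 2:0→4,r→5 3:0→3,r→3 4:0→3,r→3 5:0→3,r→4 (ε-aug+det+¬).
'0r': |S_i|=[11, 7, 2] end={s2,s6} — reject; 2/2 del acc.
'r00': N↓-sim [11, 7, 3, 1] end={s2} — reject; 3/3 single-dels accept.
'rr0': |S_i|=[11, 7, 5, 1] end={s2} rej; 3/3 del acc.
'rrrr': N↓-sim [11, 7, 5, 3, 1] end={s2} — reject; 4/4 single-dels accept.
4 words, ⪯-incomp.


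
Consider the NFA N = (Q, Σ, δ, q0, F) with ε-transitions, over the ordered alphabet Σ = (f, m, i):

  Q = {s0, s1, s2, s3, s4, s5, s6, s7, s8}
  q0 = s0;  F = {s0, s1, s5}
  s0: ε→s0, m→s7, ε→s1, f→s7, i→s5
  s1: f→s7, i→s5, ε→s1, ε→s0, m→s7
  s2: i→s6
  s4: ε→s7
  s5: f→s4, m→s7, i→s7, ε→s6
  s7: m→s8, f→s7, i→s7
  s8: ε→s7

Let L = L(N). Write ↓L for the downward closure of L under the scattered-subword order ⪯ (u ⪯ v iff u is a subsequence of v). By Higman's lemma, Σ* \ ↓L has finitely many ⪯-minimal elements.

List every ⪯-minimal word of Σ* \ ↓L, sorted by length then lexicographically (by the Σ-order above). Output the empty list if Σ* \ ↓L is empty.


|Q|=9, |F|=3, |δ|=20 (7 ε).
min D↑ (3 st, q0=0, F={1}): 0:f→1,m→1,i→2 1:f→1,m→1,i→1 2:f→1,m→1,i→1 (ε-aug+det+¬).
'f': N↓-sim [7, 3] end={s4,s7,s8} ∉↓L; 1/1 deletions ∈↓L.
'm': |S_i|=[7, 2] end={s7,s8} rej; 1/1 del acc.
'ii': |S_i|=[7, 5, 2] end={s7,s8} — reject; 2/2 deletions ∈↓L.
3 obstructions.

min(Σ*\↓L) = [f, m, ii].


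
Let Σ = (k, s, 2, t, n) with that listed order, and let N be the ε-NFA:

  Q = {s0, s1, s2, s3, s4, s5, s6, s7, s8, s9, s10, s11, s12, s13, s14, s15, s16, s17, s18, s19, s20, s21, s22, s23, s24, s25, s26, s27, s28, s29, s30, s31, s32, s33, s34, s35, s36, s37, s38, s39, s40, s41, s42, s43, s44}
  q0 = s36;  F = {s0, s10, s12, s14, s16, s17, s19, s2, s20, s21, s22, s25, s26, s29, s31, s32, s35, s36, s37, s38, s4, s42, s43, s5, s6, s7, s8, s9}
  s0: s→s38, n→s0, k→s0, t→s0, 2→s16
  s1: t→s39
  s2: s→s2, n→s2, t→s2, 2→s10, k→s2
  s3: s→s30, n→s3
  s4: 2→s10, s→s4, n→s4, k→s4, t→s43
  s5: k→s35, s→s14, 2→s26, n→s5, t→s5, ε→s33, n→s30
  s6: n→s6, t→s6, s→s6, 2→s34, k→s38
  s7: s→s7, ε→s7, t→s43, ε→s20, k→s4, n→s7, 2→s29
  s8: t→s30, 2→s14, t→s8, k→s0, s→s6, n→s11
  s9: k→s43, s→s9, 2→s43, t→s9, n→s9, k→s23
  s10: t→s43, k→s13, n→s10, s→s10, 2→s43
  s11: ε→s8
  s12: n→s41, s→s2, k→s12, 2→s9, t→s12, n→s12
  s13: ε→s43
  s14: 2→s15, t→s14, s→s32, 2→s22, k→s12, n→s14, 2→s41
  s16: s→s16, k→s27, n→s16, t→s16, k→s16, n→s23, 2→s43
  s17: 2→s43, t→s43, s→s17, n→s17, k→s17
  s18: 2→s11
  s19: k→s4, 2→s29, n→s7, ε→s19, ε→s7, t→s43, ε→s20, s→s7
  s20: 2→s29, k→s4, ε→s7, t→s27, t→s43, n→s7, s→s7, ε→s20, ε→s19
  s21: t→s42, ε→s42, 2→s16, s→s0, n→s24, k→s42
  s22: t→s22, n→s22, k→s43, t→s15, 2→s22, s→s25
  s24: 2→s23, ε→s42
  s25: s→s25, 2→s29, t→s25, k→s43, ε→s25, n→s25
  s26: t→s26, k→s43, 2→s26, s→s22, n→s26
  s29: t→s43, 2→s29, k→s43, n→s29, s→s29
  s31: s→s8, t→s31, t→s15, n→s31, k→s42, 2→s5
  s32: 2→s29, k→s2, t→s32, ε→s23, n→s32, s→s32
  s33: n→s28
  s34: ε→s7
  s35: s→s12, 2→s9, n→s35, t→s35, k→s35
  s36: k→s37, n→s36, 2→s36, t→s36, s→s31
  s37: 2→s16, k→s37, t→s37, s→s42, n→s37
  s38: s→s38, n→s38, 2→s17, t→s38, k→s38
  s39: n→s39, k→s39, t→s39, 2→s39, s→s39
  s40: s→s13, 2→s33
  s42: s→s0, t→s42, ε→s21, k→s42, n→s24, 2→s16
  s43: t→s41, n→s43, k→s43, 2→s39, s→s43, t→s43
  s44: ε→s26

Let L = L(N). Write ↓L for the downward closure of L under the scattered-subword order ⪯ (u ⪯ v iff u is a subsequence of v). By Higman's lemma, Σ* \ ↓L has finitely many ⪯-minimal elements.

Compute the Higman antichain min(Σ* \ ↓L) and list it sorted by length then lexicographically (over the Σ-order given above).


Antichain: [k222, s22k2, sss2t2].

|Q|=45, |F|=28, |δ|=183 (18 ε).
min D↑ (26 st, q0=0, F={14}): 0:k→1,s→2,2→0,t→0,n→0 1:k→1,s→3,2→4,t→1,n→1 2:k→3,s→5,2→6,t→2,n→2 3:k→3,s→7,2→4,t→3,n→3 4:k→4,s→4,2→8,t→4,n→4 5:k→7,s→9,2→10,t→5,n→5 6:k→11,s→10,2→12,t→6,n→6 7:k→7,s→13,2→4,t→7,n→7 8:k→8,s→8,2→14,t→8,n→8 9:k→13,s→9,2→15,t→9,n→9 10:k→16,s→17,2→18,t→10,n→10 11:k→11,s→16,2→19,t→11,n→11 12:k→8,s→18,2→12,t→12,n→12 13:k→13,s→13,2→20,t→13,n→13 14:k→14,s→14,2→14,t→14,n→14 15:k→21,s→15,2→22,t→8,n→15 16:k→16,s→23,2→19,t→16,n→16 17:k→23,s→17,2→22,t→17,n→17 18:k→8,s→24,2→18,t→18,n→18 19:k→8,s→19,2→8,t→19,n→19 20:k→20,s→20,2→8,t→8,n→20 21:k→21,s→21,2→25,t→8,n→21 22:k→8,s→22,2→22,t→8,n→22 23:k→23,s→23,2→25,t→23,n→23 24:k→8,s→24,2→22,t→24,n→24 25:k→8,s→25,2→8,t→8,n→25 (ε-aug+det+¬).
'k222': |S_i|=[40, 20, 10, 3, 1] end={s39} ∉↓L; 4/4 single-dels accept.
's22k2': run [40, 38, 29, 12, 5, 1] end={s39} — reject; 5/5 del acc.
'sss2t2': N↓-sim [40, 38, 29, 21, 13, 4, 1] end={s39} — reject; 6/6 deletions ∈↓L.
3 words, ⪯-incomp.


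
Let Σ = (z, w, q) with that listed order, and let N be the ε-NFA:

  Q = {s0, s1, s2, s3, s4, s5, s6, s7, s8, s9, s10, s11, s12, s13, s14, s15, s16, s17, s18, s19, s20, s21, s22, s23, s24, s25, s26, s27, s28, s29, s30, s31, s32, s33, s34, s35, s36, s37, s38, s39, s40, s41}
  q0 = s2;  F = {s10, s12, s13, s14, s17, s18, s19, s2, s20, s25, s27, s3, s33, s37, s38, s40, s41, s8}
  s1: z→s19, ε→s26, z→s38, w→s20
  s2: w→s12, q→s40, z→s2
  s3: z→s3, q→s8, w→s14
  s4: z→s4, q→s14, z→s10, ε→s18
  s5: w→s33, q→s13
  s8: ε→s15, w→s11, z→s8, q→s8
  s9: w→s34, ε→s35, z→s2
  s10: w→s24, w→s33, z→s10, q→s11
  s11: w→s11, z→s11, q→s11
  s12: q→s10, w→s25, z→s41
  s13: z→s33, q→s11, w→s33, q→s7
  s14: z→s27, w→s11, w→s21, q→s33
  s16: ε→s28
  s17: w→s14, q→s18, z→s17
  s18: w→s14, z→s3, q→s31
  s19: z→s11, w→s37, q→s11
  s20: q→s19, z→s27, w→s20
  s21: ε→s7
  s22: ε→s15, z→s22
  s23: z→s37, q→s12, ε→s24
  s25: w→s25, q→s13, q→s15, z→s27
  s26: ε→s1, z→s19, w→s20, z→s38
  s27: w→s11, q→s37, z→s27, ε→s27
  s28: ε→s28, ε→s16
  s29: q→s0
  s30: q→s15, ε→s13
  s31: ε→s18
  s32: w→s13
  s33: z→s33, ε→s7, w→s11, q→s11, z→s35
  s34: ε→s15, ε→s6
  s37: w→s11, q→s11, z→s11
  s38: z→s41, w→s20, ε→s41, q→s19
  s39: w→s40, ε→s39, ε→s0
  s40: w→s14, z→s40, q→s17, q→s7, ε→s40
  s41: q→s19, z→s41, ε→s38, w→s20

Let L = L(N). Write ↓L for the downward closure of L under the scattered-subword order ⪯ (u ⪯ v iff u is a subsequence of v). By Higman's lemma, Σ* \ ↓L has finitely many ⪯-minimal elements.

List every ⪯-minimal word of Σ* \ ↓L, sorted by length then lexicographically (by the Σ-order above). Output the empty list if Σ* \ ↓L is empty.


|Q|=42, |F|=18, |δ|=105 (22 ε).
min D↑ (18 st, q0=0, F={13}): 0:z→0,w→1,q→2 1:z→3,w→4,q→5 2:z→2,w→6,q→7 3:z→3,w→8,q→9 4:z→10,w→4,q→11 5:z→5,w→12,q→13 6:z→10,w→13,q→12 7:z→7,w→6,q→14 8:z→10,w→8,q→9 9:z→13,w→15,q→13 10:z→10,w→13,q→15 11:z→12,w→12,q→13 12:z→12,w→13,q→13 13:z→13,w→13,q→13 14:z→16,w→6,q→14 15:z→13,w→13,q→13 16:z→16,w→6,q→17 17:z→17,w→13,q→17 [Hopcroft].
'wqq': |S_i|=[25, 18, 10, 2] end={s11,s7} rej; 3/3 del acc.
'qww': |S_i|=[25, 19, 9, 3] end={s11,s21,s7} ∉↓L; 3/3 single-dels accept.
'wzqz': N↓-sim [25, 18, 12, 3, 1] end={s11} ∉↓L; 4/4 del acc.
'wwzw': |S_i|=[25, 18, 13, 6, 1] end={s11} ∉↓L; 4/4 del acc.
'qqqzqw': run [25, 19, 14, 13, 11, 7, 1] end={s11} rej; 6/6 single-dels accept.
5 obstructions.

A = [wqq, qww, wzqz, wwzw, qqqzqw].


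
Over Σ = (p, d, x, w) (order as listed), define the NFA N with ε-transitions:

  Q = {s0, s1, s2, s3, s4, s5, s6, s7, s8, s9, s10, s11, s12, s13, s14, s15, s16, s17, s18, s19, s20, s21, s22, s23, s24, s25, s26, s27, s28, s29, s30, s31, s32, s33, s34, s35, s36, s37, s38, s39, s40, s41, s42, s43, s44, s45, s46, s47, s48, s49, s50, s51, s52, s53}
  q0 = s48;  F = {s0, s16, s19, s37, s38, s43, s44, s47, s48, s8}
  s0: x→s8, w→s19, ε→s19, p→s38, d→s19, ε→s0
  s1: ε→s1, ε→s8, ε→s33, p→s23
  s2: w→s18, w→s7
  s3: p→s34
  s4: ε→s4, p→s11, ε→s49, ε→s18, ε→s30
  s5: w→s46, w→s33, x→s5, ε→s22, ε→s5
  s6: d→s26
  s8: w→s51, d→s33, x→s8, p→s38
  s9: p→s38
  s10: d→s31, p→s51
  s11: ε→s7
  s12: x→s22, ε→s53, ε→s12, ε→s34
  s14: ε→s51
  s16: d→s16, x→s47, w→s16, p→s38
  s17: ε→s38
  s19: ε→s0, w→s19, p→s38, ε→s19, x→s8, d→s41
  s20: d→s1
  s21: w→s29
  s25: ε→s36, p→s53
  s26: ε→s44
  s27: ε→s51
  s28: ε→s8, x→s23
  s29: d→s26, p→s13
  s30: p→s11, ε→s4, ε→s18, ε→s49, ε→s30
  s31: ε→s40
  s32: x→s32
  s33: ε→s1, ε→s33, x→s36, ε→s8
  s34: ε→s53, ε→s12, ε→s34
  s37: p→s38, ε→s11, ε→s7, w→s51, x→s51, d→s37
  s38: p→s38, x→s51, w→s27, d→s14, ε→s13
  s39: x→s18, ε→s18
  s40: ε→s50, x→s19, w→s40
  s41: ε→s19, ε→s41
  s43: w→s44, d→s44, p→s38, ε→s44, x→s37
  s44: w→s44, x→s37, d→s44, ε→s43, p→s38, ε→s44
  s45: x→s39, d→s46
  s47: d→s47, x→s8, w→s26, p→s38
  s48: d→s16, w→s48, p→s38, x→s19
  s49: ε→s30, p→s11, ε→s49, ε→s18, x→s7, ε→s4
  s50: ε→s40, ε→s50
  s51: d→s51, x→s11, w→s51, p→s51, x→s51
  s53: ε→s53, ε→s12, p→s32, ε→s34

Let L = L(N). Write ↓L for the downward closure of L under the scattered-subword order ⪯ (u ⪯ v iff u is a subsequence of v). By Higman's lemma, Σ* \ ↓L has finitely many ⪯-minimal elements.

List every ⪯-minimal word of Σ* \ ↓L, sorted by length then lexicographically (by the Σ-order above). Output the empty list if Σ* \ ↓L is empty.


min(Σ*\↓L) = [pd, px, pw, xxw, dxwxx].

|Q|=54, |F|=10, |δ|=128 (53 ε).
min D↑ (9 st, q0=0, F={4}): 0:p→1,d→2,x→3,w→0 1:p→1,d→4,x→4,w→4 2:p→1,d→2,x→5,w→2 3:p→1,d→3,x→6,w→3 4:p→4,d→4,x→4,w→4 5:p→1,d→5,x→6,w→7 6:p→1,d→6,x→6,w→4 7:p→1,d→7,x→8,w→7 8:p→1,d→8,x→4,w→4 [Hopcroft].
'pd': |S_i|=[22, 8, 4] end={s11,s14,s51,s7} rej; 2/2 deletions ∈↓L.
'px': |S_i|=[22, 8, 3] end={s11,s51,s7} — reject; 2/2 single-dels accept.
'pw': |S_i|=[22, 8, 4] end={s11,s27,s51,s7} ∉↓L; 2/2 del acc.
'xxw': |S_i|=[22, 20, 13, 4] end={s11,s27,s51,s7} rej; 3/3 single-dels accept.
'dxwxx': run [22, 21, 17, 11, 8, 3] end={s11,s51,s7} ∉↓L; 5/5 single-dels accept.
5 minimals (antichain).


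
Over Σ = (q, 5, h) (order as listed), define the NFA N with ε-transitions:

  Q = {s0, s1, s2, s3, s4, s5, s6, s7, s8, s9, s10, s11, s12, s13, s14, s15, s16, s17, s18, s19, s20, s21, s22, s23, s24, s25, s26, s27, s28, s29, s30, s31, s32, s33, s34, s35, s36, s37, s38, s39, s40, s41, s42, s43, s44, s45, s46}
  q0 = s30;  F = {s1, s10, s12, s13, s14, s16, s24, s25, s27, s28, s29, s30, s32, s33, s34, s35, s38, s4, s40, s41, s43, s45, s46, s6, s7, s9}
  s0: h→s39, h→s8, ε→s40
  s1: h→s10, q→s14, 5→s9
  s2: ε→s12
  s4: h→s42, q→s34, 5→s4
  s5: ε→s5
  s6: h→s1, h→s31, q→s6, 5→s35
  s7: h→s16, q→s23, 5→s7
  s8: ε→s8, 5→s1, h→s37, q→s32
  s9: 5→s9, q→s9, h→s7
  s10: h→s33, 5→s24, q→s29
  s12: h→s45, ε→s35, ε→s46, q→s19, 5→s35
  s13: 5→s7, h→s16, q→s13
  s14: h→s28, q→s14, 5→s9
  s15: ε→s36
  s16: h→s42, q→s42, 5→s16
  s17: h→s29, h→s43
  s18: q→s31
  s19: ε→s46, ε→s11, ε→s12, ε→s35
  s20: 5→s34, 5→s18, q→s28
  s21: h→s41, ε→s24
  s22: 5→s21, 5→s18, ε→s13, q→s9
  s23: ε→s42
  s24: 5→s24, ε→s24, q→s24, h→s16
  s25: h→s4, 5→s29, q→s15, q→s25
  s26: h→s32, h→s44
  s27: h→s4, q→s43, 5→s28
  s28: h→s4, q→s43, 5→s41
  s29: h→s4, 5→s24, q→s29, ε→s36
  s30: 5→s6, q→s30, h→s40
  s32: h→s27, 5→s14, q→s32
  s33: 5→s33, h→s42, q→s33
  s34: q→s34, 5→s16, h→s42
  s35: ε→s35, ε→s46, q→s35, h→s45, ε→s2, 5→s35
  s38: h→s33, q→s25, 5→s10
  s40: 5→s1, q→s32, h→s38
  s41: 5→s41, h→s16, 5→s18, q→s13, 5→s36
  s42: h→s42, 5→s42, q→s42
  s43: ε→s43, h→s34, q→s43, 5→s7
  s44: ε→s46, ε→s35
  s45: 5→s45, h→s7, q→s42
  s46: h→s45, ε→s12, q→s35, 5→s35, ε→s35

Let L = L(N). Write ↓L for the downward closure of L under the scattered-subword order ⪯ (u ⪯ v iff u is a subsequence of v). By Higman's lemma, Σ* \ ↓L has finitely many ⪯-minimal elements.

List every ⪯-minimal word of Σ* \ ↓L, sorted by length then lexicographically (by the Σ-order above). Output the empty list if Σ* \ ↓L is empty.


|Q|=47, |F|=26, |δ|=126 (24 ε).
min D↑ (25 st, q0=0, F={14}): 0:q→0,5→1,h→2 1:q→1,5→3,h→4 2:q→5,5→4,h→6 3:q→3,5→3,h→7 4:q→8,5→9,h→10 5:q→5,5→8,h→11 6:q→12,5→10,h→13 7:q→14,5→7,h→15 8:q→8,5→9,h→16 9:q→9,5→9,h→15 10:q→17,5→18,h→13 11:q→19,5→16,h→20 12:q→12,5→17,h→20 13:q→13,5→13,h→14 14:q→14,5→14,h→14 15:q→14,5→15,h→21 16:q→19,5→22,h→20 17:q→17,5→18,h→20 18:q→18,5→18,h→21 19:q→19,5→15,h→23 20:q→23,5→20,h→14 21:q→14,5→21,h→14 22:q→24,5→22,h→21 23:q→23,5→21,h→14 24:q→24,5→15,h→21.
'55hq': N↓-sim [35, 28, 21, 5, 2] end={s23,s42} rej; 4/4 del acc.
'hhhh': N↓-sim [35, 27, 21, 5, 1] end={s42} ∉↓L; 4/4 del acc.
'hqhq5q': N↓-sim [35, 27, 22, 14, 8, 4, 2] end={s23,s42} — reject; 6/6 single-dels accept.
3 words, ⪯-incomp.

A = [55hq, hhhh, hqhq5q].
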